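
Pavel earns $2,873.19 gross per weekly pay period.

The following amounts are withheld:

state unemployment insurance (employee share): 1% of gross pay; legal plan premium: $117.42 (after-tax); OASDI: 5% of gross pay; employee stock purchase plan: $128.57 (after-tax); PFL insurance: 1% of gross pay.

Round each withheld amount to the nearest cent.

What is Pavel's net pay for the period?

State unemployment insurance (employee share): $2,873.19 × 0.01 = $28.73
PFL insurance: $2,873.19 × 0.01 = $28.73
OASDI: $2,873.19 × 0.05 = $143.66
Legal plan premium: $117.42
Employee stock purchase plan: $128.57
Total deductions = $28.73 + $28.73 + $143.66 + $117.42 + $128.57 = $447.11
Net pay = $2,873.19 − $447.11 = $2,426.08

$2,426.08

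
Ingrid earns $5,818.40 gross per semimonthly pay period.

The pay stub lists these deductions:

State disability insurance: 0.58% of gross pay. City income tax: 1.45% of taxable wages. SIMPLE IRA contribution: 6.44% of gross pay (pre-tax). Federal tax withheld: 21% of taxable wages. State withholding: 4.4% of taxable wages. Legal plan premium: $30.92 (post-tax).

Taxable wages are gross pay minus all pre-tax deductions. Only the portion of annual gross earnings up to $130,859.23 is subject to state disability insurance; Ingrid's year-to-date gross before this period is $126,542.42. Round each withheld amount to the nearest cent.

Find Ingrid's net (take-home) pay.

SIMPLE IRA contribution: $5,818.40 × 0.0644 = $374.70
Taxable wages = $5,818.40 − $374.70 = $5,443.70
State withholding: $5,443.70 × 0.044 = $239.52
City income tax: $5,443.70 × 0.0145 = $78.93
Federal tax withheld: $5,443.70 × 0.21 = $1,143.18
State disability insurance: only $130,859.23 − $126,542.42 = $4,316.81 of this check is subject → $4,316.81 × 0.0058 = $25.04
Legal plan premium: $30.92
Total deductions = $374.70 + $239.52 + $78.93 + $1,143.18 + $25.04 + $30.92 = $1,892.29
Net pay = $5,818.40 − $1,892.29 = $3,926.11

$3,926.11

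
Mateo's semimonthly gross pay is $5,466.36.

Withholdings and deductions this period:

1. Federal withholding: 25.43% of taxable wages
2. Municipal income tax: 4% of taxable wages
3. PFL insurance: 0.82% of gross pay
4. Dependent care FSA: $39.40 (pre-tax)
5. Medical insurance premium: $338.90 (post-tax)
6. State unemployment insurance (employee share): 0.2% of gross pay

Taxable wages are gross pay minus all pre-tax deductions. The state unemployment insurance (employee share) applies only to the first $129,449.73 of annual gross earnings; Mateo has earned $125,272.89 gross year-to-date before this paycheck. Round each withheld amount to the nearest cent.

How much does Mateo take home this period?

Dependent care FSA: $39.40
Taxable wages = $5,466.36 − $39.40 = $5,426.96
Federal withholding: $5,426.96 × 0.2543 = $1,380.08
Municipal income tax: $5,426.96 × 0.04 = $217.08
State unemployment insurance (employee share): only $129,449.73 − $125,272.89 = $4,176.84 of this check is subject → $4,176.84 × 0.002 = $8.35
PFL insurance: $5,466.36 × 0.0082 = $44.82
Medical insurance premium: $338.90
Total deductions = $39.40 + $1,380.08 + $217.08 + $8.35 + $44.82 + $338.90 = $2,028.63
Net pay = $5,466.36 − $2,028.63 = $3,437.73

$3,437.73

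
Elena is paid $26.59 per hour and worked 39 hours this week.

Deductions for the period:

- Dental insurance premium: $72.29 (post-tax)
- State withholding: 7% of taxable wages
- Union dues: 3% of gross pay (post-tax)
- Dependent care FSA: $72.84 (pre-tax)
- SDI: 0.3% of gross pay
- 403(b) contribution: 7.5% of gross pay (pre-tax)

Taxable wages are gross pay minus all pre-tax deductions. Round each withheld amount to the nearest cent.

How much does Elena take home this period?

$717.83

Gross pay: 39 × $26.59 = $1037.01
Dependent care FSA: $72.84
403(b) contribution: $1037.01 × 0.075 = $77.78
Pre-tax total = $72.84 + $77.78 = $150.62
Taxable wages = $1037.01 − $150.62 = $886.39
State withholding: $886.39 × 0.07 = $62.05
SDI: $1037.01 × 0.003 = $3.11
Dental insurance premium: $72.29
Union dues: $1037.01 × 0.03 = $31.11
Total deductions = $72.84 + $77.78 + $62.05 + $3.11 + $72.29 + $31.11 = $319.18
Net pay = $1037.01 − $319.18 = $717.83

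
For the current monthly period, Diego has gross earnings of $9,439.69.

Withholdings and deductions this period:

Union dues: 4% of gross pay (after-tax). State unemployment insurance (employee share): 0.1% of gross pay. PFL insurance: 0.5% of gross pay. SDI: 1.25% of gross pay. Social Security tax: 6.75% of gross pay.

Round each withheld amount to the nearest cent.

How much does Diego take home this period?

$8,250.28

PFL insurance: $9,439.69 × 0.005 = $47.20
SDI: $9,439.69 × 0.0125 = $118.00
State unemployment insurance (employee share): $9,439.69 × 0.001 = $9.44
Social Security tax: $9,439.69 × 0.0675 = $637.18
Union dues: $9,439.69 × 0.04 = $377.59
Total deductions = $47.20 + $118.00 + $9.44 + $637.18 + $377.59 = $1,189.41
Net pay = $9,439.69 − $1,189.41 = $8,250.28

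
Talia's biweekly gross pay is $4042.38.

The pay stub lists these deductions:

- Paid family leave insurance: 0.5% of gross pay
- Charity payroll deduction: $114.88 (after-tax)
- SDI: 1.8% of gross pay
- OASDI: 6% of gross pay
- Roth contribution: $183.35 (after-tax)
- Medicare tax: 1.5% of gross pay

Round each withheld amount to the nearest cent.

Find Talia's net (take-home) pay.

$3348.00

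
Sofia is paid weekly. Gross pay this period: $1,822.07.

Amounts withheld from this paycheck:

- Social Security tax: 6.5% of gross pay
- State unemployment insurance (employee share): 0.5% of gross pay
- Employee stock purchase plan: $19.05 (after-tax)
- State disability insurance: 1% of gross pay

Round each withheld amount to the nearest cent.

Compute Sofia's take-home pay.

$1,657.26

Social Security tax: $1,822.07 × 0.065 = $118.43
State unemployment insurance (employee share): $1,822.07 × 0.005 = $9.11
State disability insurance: $1,822.07 × 0.01 = $18.22
Employee stock purchase plan: $19.05
Total deductions = $118.43 + $9.11 + $18.22 + $19.05 = $164.81
Net pay = $1,822.07 − $164.81 = $1,657.26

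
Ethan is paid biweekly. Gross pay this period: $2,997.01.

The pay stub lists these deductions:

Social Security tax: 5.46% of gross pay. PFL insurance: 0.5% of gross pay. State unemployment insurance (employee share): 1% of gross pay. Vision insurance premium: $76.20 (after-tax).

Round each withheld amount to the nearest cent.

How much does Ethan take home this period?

$2,712.21

Social Security tax: $2,997.01 × 0.0546 = $163.64
State unemployment insurance (employee share): $2,997.01 × 0.01 = $29.97
PFL insurance: $2,997.01 × 0.005 = $14.99
Vision insurance premium: $76.20
Total deductions = $163.64 + $29.97 + $14.99 + $76.20 = $284.80
Net pay = $2,997.01 − $284.80 = $2,712.21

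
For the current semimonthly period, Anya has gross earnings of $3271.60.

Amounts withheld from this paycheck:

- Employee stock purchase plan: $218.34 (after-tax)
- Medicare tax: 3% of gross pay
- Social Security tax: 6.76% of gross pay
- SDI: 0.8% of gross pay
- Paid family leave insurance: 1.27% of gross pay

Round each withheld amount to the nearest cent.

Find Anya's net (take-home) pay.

$2666.23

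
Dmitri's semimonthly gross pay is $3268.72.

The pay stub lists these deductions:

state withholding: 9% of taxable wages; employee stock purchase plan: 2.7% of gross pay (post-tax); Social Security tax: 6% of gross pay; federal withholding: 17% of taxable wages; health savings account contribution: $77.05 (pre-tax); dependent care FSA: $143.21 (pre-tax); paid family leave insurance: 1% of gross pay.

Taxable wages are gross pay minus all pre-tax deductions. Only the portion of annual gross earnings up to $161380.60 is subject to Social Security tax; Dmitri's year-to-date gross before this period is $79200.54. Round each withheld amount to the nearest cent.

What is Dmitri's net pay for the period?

$1938.79

Dependent care FSA: $143.21
Health savings account contribution: $77.05
Pre-tax total = $143.21 + $77.05 = $220.26
Taxable wages = $3268.72 − $220.26 = $3048.46
State withholding: $3048.46 × 0.09 = $274.36
Federal withholding: $3048.46 × 0.17 = $518.24
Social Security tax: cap not yet reached, full $3268.72 is subject → $3268.72 × 0.06 = $196.12
Paid family leave insurance: $3268.72 × 0.01 = $32.69
Employee stock purchase plan: $3268.72 × 0.027 = $88.26
Total deductions = $143.21 + $77.05 + $274.36 + $518.24 + $196.12 + $32.69 + $88.26 = $1329.93
Net pay = $3268.72 − $1329.93 = $1938.79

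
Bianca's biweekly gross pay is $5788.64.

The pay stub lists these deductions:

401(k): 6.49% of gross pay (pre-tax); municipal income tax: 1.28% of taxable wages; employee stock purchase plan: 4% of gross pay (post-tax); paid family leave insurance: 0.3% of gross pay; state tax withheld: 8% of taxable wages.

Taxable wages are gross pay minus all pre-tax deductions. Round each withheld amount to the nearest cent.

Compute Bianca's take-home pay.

401(k): $5788.64 × 0.0649 = $375.68
Taxable wages = $5788.64 − $375.68 = $5412.96
Municipal income tax: $5412.96 × 0.0128 = $69.29
State tax withheld: $5412.96 × 0.08 = $433.04
Paid family leave insurance: $5788.64 × 0.003 = $17.37
Employee stock purchase plan: $5788.64 × 0.04 = $231.55
Total deductions = $375.68 + $69.29 + $433.04 + $17.37 + $231.55 = $1126.93
Net pay = $5788.64 − $1126.93 = $4661.71

$4661.71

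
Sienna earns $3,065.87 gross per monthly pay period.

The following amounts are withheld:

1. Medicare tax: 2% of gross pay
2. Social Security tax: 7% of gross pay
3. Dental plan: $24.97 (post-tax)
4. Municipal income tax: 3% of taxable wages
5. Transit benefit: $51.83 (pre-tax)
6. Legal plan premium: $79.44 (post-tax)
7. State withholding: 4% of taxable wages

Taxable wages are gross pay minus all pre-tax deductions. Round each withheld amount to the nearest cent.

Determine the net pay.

$2,422.72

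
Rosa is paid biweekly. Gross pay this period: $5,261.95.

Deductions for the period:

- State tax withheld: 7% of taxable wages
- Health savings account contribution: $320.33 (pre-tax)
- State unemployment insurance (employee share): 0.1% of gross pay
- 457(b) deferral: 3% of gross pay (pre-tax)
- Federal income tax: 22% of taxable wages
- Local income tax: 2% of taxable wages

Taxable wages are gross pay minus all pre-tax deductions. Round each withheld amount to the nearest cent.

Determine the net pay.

457(b) deferral: $5,261.95 × 0.03 = $157.86
Health savings account contribution: $320.33
Pre-tax total = $157.86 + $320.33 = $478.19
Taxable wages = $5,261.95 − $478.19 = $4,783.76
State tax withheld: $4,783.76 × 0.07 = $334.86
Federal income tax: $4,783.76 × 0.22 = $1,052.43
Local income tax: $4,783.76 × 0.02 = $95.68
State unemployment insurance (employee share): $5,261.95 × 0.001 = $5.26
Total deductions = $157.86 + $320.33 + $334.86 + $1,052.43 + $95.68 + $5.26 = $1,966.42
Net pay = $5,261.95 − $1,966.42 = $3,295.53

$3,295.53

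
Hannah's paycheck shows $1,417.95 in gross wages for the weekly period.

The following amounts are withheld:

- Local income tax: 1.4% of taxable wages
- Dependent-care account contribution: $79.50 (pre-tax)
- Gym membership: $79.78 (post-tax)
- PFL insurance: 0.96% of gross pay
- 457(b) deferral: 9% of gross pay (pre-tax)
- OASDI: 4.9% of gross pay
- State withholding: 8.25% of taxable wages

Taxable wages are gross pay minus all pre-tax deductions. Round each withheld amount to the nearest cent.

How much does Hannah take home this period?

457(b) deferral: $1,417.95 × 0.09 = $127.62
Dependent-care account contribution: $79.50
Pre-tax total = $127.62 + $79.50 = $207.12
Taxable wages = $1,417.95 − $207.12 = $1,210.83
Local income tax: $1,210.83 × 0.014 = $16.95
State withholding: $1,210.83 × 0.0825 = $99.89
PFL insurance: $1,417.95 × 0.0096 = $13.61
OASDI: $1,417.95 × 0.049 = $69.48
Gym membership: $79.78
Total deductions = $127.62 + $79.50 + $16.95 + $99.89 + $13.61 + $69.48 + $79.78 = $486.83
Net pay = $1,417.95 − $486.83 = $931.12

$931.12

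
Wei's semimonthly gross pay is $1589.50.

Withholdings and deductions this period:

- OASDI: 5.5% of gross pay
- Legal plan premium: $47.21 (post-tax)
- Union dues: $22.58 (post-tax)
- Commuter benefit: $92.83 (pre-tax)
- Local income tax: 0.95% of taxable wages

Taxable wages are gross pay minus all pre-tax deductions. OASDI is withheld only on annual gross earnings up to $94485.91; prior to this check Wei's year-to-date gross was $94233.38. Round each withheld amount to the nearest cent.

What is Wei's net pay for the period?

$1398.77

Commuter benefit: $92.83
Taxable wages = $1589.50 − $92.83 = $1496.67
Local income tax: $1496.67 × 0.0095 = $14.22
OASDI: only $94485.91 − $94233.38 = $252.53 of this check is subject → $252.53 × 0.055 = $13.89
Union dues: $22.58
Legal plan premium: $47.21
Total deductions = $92.83 + $14.22 + $13.89 + $22.58 + $47.21 = $190.73
Net pay = $1589.50 − $190.73 = $1398.77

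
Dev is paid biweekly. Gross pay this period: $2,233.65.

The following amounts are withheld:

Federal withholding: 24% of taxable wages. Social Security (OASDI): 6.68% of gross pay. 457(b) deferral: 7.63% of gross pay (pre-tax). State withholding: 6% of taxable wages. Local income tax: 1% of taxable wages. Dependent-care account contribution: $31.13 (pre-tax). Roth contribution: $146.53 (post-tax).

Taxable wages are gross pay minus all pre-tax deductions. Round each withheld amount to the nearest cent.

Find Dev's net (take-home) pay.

$1,106.40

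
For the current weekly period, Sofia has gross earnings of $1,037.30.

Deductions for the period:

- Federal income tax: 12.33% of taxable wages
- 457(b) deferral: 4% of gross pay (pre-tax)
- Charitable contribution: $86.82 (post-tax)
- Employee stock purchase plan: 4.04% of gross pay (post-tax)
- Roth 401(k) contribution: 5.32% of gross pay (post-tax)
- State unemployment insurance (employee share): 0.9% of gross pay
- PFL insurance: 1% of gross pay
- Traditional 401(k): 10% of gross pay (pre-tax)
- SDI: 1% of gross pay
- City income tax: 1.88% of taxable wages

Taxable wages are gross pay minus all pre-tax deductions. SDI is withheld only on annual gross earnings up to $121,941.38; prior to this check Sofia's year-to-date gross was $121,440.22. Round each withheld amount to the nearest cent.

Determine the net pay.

Traditional 401(k): $1,037.30 × 0.1 = $103.73
457(b) deferral: $1,037.30 × 0.04 = $41.49
Pre-tax total = $103.73 + $41.49 = $145.22
Taxable wages = $1,037.30 − $145.22 = $892.08
City income tax: $892.08 × 0.0188 = $16.77
Federal income tax: $892.08 × 0.1233 = $109.99
SDI: only $121,941.38 − $121,440.22 = $501.16 of this check is subject → $501.16 × 0.01 = $5.01
State unemployment insurance (employee share): $1,037.30 × 0.009 = $9.34
PFL insurance: $1,037.30 × 0.01 = $10.37
Employee stock purchase plan: $1,037.30 × 0.0404 = $41.91
Charitable contribution: $86.82
Roth 401(k) contribution: $1,037.30 × 0.0532 = $55.18
Total deductions = $103.73 + $41.49 + $16.77 + $109.99 + $5.01 + $9.34 + $10.37 + $41.91 + $86.82 + $55.18 = $480.61
Net pay = $1,037.30 − $480.61 = $556.69

$556.69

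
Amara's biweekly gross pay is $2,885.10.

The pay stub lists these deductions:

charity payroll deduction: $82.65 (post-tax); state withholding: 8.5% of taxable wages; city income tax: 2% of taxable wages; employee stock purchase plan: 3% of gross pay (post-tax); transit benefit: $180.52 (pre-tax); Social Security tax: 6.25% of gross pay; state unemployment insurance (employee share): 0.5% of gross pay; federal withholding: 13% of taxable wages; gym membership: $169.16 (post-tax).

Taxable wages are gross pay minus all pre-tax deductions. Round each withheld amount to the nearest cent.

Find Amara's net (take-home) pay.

$1,535.89

Transit benefit: $180.52
Taxable wages = $2,885.10 − $180.52 = $2,704.58
Federal withholding: $2,704.58 × 0.13 = $351.60
City income tax: $2,704.58 × 0.02 = $54.09
State withholding: $2,704.58 × 0.085 = $229.89
State unemployment insurance (employee share): $2,885.10 × 0.005 = $14.43
Social Security tax: $2,885.10 × 0.0625 = $180.32
Gym membership: $169.16
Charity payroll deduction: $82.65
Employee stock purchase plan: $2,885.10 × 0.03 = $86.55
Total deductions = $180.52 + $351.60 + $54.09 + $229.89 + $14.43 + $180.32 + $169.16 + $82.65 + $86.55 = $1,349.21
Net pay = $2,885.10 − $1,349.21 = $1,535.89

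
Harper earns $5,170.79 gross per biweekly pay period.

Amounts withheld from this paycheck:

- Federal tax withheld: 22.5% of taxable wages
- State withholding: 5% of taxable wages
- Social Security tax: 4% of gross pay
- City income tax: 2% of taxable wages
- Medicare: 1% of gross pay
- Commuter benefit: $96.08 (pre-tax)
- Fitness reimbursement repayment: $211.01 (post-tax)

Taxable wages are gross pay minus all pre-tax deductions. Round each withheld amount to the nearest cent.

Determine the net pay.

$3,108.12

Commuter benefit: $96.08
Taxable wages = $5,170.79 − $96.08 = $5,074.71
Federal tax withheld: $5,074.71 × 0.225 = $1,141.81
City income tax: $5,074.71 × 0.02 = $101.49
State withholding: $5,074.71 × 0.05 = $253.74
Social Security tax: $5,170.79 × 0.04 = $206.83
Medicare: $5,170.79 × 0.01 = $51.71
Fitness reimbursement repayment: $211.01
Total deductions = $96.08 + $1,141.81 + $101.49 + $253.74 + $206.83 + $51.71 + $211.01 = $2,062.67
Net pay = $5,170.79 − $2,062.67 = $3,108.12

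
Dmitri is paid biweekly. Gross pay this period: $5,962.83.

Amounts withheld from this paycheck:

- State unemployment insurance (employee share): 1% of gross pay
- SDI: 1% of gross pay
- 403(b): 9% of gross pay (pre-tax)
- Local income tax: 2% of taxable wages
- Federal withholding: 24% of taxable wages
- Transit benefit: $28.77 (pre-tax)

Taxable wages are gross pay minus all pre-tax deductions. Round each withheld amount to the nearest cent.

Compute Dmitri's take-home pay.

Transit benefit: $28.77
403(b): $5,962.83 × 0.09 = $536.65
Pre-tax total = $28.77 + $536.65 = $565.42
Taxable wages = $5,962.83 − $565.42 = $5,397.41
Local income tax: $5,397.41 × 0.02 = $107.95
Federal withholding: $5,397.41 × 0.24 = $1,295.38
State unemployment insurance (employee share): $5,962.83 × 0.01 = $59.63
SDI: $5,962.83 × 0.01 = $59.63
Total deductions = $28.77 + $536.65 + $107.95 + $1,295.38 + $59.63 + $59.63 = $2,088.01
Net pay = $5,962.83 − $2,088.01 = $3,874.82

$3,874.82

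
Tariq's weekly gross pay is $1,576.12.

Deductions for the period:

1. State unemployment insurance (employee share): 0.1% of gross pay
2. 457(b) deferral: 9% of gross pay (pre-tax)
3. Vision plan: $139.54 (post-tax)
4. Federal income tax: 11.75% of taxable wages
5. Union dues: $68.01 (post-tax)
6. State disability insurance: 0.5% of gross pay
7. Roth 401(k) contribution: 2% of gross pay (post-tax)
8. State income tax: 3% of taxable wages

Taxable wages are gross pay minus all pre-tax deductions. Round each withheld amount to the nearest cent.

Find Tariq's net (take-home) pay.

$974.18

457(b) deferral: $1,576.12 × 0.09 = $141.85
Taxable wages = $1,576.12 − $141.85 = $1,434.27
Federal income tax: $1,434.27 × 0.1175 = $168.53
State income tax: $1,434.27 × 0.03 = $43.03
State unemployment insurance (employee share): $1,576.12 × 0.001 = $1.58
State disability insurance: $1,576.12 × 0.005 = $7.88
Vision plan: $139.54
Roth 401(k) contribution: $1,576.12 × 0.02 = $31.52
Union dues: $68.01
Total deductions = $141.85 + $168.53 + $43.03 + $1.58 + $7.88 + $139.54 + $31.52 + $68.01 = $601.94
Net pay = $1,576.12 − $601.94 = $974.18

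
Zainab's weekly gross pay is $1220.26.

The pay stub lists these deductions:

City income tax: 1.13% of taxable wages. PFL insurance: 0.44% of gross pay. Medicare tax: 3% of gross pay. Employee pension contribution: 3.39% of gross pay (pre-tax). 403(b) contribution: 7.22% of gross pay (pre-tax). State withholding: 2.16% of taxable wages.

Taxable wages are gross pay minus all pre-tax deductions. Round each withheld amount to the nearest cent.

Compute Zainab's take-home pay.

403(b) contribution: $1220.26 × 0.0722 = $88.10
Employee pension contribution: $1220.26 × 0.0339 = $41.37
Pre-tax total = $88.10 + $41.37 = $129.47
Taxable wages = $1220.26 − $129.47 = $1090.79
State withholding: $1090.79 × 0.0216 = $23.56
City income tax: $1090.79 × 0.0113 = $12.33
PFL insurance: $1220.26 × 0.0044 = $5.37
Medicare tax: $1220.26 × 0.03 = $36.61
Total deductions = $88.10 + $41.37 + $23.56 + $12.33 + $5.37 + $36.61 = $207.34
Net pay = $1220.26 − $207.34 = $1012.92

$1012.92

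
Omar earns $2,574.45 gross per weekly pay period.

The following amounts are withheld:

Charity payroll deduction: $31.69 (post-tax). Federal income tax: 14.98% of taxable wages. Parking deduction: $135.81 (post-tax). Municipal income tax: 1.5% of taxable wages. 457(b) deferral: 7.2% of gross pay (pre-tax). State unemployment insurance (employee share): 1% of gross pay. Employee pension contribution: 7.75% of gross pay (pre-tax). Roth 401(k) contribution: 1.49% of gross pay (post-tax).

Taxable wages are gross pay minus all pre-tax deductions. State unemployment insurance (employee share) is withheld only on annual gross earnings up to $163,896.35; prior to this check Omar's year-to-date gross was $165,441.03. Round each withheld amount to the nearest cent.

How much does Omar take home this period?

Employee pension contribution: $2,574.45 × 0.0775 = $199.52
457(b) deferral: $2,574.45 × 0.072 = $185.36
Pre-tax total = $199.52 + $185.36 = $384.88
Taxable wages = $2,574.45 − $384.88 = $2,189.57
Municipal income tax: $2,189.57 × 0.015 = $32.84
Federal income tax: $2,189.57 × 0.1498 = $328.00
State unemployment insurance (employee share): annual cap $163,896.35 already reached (YTD $165,441.03), so $0.00
Charity payroll deduction: $31.69
Roth 401(k) contribution: $2,574.45 × 0.0149 = $38.36
Parking deduction: $135.81
Total deductions = $199.52 + $185.36 + $32.84 + $328.00 + $0.00 + $31.69 + $38.36 + $135.81 = $951.58
Net pay = $2,574.45 − $951.58 = $1,622.87

$1,622.87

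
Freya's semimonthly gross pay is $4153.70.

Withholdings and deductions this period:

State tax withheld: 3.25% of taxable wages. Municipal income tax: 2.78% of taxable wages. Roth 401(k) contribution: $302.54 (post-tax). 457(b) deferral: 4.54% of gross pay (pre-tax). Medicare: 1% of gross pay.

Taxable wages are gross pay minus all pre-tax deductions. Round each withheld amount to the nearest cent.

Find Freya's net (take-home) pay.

$3381.94

457(b) deferral: $4153.70 × 0.0454 = $188.58
Taxable wages = $4153.70 − $188.58 = $3965.12
Municipal income tax: $3965.12 × 0.0278 = $110.23
State tax withheld: $3965.12 × 0.0325 = $128.87
Medicare: $4153.70 × 0.01 = $41.54
Roth 401(k) contribution: $302.54
Total deductions = $188.58 + $110.23 + $128.87 + $41.54 + $302.54 = $771.76
Net pay = $4153.70 − $771.76 = $3381.94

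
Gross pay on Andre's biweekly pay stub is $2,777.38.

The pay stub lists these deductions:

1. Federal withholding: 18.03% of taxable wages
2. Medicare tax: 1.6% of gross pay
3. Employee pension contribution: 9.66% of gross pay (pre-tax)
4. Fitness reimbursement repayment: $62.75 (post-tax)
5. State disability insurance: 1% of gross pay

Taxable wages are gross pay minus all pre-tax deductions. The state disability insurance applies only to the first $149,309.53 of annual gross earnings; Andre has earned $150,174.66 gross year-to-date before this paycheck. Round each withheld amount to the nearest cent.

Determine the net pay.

Employee pension contribution: $2,777.38 × 0.0966 = $268.29
Taxable wages = $2,777.38 − $268.29 = $2,509.09
Federal withholding: $2,509.09 × 0.1803 = $452.39
State disability insurance: annual cap $149,309.53 already reached (YTD $150,174.66), so $0.00
Medicare tax: $2,777.38 × 0.016 = $44.44
Fitness reimbursement repayment: $62.75
Total deductions = $268.29 + $452.39 + $0.00 + $44.44 + $62.75 = $827.87
Net pay = $2,777.38 − $827.87 = $1,949.51

$1,949.51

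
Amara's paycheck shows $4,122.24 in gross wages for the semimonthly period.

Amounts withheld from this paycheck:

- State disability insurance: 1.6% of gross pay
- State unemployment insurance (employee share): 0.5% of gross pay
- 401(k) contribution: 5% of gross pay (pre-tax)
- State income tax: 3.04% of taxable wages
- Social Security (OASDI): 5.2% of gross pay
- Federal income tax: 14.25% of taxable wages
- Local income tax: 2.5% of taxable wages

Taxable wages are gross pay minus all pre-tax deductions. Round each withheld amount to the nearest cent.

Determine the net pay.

$2,840.20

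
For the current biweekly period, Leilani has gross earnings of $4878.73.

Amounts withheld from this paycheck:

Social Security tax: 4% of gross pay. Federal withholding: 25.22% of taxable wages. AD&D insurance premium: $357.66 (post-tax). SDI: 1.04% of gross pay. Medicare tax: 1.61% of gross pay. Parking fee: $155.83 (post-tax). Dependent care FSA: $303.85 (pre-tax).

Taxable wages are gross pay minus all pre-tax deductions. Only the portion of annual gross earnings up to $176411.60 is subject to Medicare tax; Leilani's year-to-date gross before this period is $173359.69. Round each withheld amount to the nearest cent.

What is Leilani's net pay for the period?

$2612.58

Dependent care FSA: $303.85
Taxable wages = $4878.73 − $303.85 = $4574.88
Federal withholding: $4574.88 × 0.2522 = $1153.78
Social Security tax: $4878.73 × 0.04 = $195.15
Medicare tax: only $176411.60 − $173359.69 = $3051.91 of this check is subject → $3051.91 × 0.0161 = $49.14
SDI: $4878.73 × 0.0104 = $50.74
Parking fee: $155.83
AD&D insurance premium: $357.66
Total deductions = $303.85 + $1153.78 + $195.15 + $49.14 + $50.74 + $155.83 + $357.66 = $2266.15
Net pay = $4878.73 − $2266.15 = $2612.58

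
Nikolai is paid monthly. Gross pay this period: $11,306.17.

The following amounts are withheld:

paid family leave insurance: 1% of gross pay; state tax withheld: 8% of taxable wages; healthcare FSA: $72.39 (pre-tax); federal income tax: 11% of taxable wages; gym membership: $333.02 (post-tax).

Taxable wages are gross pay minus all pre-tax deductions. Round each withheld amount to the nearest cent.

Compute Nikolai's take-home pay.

$8,653.28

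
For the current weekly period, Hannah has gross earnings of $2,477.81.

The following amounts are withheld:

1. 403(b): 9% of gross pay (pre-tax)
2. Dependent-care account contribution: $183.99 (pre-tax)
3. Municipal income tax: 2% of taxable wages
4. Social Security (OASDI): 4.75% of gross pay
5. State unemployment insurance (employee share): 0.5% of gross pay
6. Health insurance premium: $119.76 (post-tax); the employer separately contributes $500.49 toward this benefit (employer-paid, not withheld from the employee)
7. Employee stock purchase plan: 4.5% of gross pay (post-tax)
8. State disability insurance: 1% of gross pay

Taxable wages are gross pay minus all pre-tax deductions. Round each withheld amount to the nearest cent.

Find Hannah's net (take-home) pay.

$1,643.27

403(b): $2,477.81 × 0.09 = $223.00
Dependent-care account contribution: $183.99
Pre-tax total = $223.00 + $183.99 = $406.99
Taxable wages = $2,477.81 − $406.99 = $2,070.82
Municipal income tax: $2,070.82 × 0.02 = $41.42
State disability insurance: $2,477.81 × 0.01 = $24.78
Social Security (OASDI): $2,477.81 × 0.0475 = $117.70
State unemployment insurance (employee share): $2,477.81 × 0.005 = $12.39
Employee stock purchase plan: $2,477.81 × 0.045 = $111.50
Health insurance premium: $119.76
(Employer's $500.49 toward health insurance premium is not withheld from the employee.)
Total deductions = $223.00 + $183.99 + $41.42 + $24.78 + $117.70 + $12.39 + $111.50 + $119.76 = $834.54
Net pay = $2,477.81 − $834.54 = $1,643.27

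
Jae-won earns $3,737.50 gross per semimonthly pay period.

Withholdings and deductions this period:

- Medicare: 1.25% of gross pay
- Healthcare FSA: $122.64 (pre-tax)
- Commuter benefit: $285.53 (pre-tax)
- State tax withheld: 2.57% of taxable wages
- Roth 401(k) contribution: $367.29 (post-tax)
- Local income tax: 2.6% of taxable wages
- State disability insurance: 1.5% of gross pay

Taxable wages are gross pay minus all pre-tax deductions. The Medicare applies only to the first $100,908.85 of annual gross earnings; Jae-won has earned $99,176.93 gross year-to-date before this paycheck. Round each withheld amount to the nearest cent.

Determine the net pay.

Healthcare FSA: $122.64
Commuter benefit: $285.53
Pre-tax total = $122.64 + $285.53 = $408.17
Taxable wages = $3,737.50 − $408.17 = $3,329.33
Local income tax: $3,329.33 × 0.026 = $86.56
State tax withheld: $3,329.33 × 0.0257 = $85.56
Medicare: only $100,908.85 − $99,176.93 = $1,731.92 of this check is subject → $1,731.92 × 0.0125 = $21.65
State disability insurance: $3,737.50 × 0.015 = $56.06
Roth 401(k) contribution: $367.29
Total deductions = $122.64 + $285.53 + $86.56 + $85.56 + $21.65 + $56.06 + $367.29 = $1,025.29
Net pay = $3,737.50 − $1,025.29 = $2,712.21

$2,712.21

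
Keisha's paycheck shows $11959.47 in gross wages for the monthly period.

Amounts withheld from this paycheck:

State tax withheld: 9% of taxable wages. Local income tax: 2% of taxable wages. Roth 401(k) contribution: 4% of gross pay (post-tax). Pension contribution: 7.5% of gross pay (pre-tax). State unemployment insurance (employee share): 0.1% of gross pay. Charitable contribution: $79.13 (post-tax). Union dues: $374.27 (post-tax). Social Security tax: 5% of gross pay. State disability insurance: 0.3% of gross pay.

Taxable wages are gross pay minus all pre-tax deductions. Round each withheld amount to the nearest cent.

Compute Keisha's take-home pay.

$8268.04

Pension contribution: $11959.47 × 0.075 = $896.96
Taxable wages = $11959.47 − $896.96 = $11062.51
Local income tax: $11062.51 × 0.02 = $221.25
State tax withheld: $11062.51 × 0.09 = $995.63
Social Security tax: $11959.47 × 0.05 = $597.97
State disability insurance: $11959.47 × 0.003 = $35.88
State unemployment insurance (employee share): $11959.47 × 0.001 = $11.96
Union dues: $374.27
Charitable contribution: $79.13
Roth 401(k) contribution: $11959.47 × 0.04 = $478.38
Total deductions = $896.96 + $221.25 + $995.63 + $597.97 + $35.88 + $11.96 + $374.27 + $79.13 + $478.38 = $3691.43
Net pay = $11959.47 − $3691.43 = $8268.04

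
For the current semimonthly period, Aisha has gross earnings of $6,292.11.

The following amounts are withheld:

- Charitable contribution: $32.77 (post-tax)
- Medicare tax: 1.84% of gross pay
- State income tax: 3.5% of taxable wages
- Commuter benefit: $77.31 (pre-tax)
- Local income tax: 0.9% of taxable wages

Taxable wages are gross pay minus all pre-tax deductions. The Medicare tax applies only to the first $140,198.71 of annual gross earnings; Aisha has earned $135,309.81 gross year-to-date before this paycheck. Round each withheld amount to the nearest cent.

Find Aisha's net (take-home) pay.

$5,818.62

Commuter benefit: $77.31
Taxable wages = $6,292.11 − $77.31 = $6,214.80
Local income tax: $6,214.80 × 0.009 = $55.93
State income tax: $6,214.80 × 0.035 = $217.52
Medicare tax: only $140,198.71 − $135,309.81 = $4,888.90 of this check is subject → $4,888.90 × 0.0184 = $89.96
Charitable contribution: $32.77
Total deductions = $77.31 + $55.93 + $217.52 + $89.96 + $32.77 = $473.49
Net pay = $6,292.11 − $473.49 = $5,818.62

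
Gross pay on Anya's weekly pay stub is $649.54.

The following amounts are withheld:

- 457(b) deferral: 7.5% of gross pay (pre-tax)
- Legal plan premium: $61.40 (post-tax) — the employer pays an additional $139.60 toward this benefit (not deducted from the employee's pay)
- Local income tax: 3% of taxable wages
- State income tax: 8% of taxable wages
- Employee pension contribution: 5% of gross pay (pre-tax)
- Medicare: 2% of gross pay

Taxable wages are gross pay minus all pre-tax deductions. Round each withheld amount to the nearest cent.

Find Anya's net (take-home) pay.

$431.43

457(b) deferral: $649.54 × 0.075 = $48.72
Employee pension contribution: $649.54 × 0.05 = $32.48
Pre-tax total = $48.72 + $32.48 = $81.20
Taxable wages = $649.54 − $81.20 = $568.34
Local income tax: $568.34 × 0.03 = $17.05
State income tax: $568.34 × 0.08 = $45.47
Medicare: $649.54 × 0.02 = $12.99
Legal plan premium: $61.40
(Employer's $139.60 toward legal plan premium is not withheld from the employee.)
Total deductions = $48.72 + $32.48 + $17.05 + $45.47 + $12.99 + $61.40 = $218.11
Net pay = $649.54 − $218.11 = $431.43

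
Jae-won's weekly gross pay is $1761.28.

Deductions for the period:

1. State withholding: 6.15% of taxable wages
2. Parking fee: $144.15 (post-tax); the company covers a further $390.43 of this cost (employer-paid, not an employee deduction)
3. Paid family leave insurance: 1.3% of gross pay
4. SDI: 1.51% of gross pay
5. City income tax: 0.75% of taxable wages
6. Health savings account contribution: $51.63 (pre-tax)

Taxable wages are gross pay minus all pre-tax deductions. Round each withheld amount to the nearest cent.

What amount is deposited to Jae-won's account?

Health savings account contribution: $51.63
Taxable wages = $1761.28 − $51.63 = $1709.65
City income tax: $1709.65 × 0.0075 = $12.82
State withholding: $1709.65 × 0.0615 = $105.14
Paid family leave insurance: $1761.28 × 0.013 = $22.90
SDI: $1761.28 × 0.0151 = $26.60
Parking fee: $144.15
(Employer's $390.43 toward parking fee is not withheld from the employee.)
Total deductions = $51.63 + $12.82 + $105.14 + $22.90 + $26.60 + $144.15 = $363.24
Net pay = $1761.28 − $363.24 = $1398.04

$1398.04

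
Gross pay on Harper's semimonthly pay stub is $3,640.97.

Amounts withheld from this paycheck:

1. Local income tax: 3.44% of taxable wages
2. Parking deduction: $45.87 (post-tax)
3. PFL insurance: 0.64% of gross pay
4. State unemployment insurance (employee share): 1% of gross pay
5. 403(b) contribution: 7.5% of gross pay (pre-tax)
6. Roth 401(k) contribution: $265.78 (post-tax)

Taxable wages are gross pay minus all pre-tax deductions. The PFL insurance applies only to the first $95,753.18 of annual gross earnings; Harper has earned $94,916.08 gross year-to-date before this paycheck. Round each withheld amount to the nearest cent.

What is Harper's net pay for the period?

403(b) contribution: $3,640.97 × 0.075 = $273.07
Taxable wages = $3,640.97 − $273.07 = $3,367.90
Local income tax: $3,367.90 × 0.0344 = $115.86
State unemployment insurance (employee share): $3,640.97 × 0.01 = $36.41
PFL insurance: only $95,753.18 − $94,916.08 = $837.10 of this check is subject → $837.10 × 0.0064 = $5.36
Parking deduction: $45.87
Roth 401(k) contribution: $265.78
Total deductions = $273.07 + $115.86 + $36.41 + $5.36 + $45.87 + $265.78 = $742.35
Net pay = $3,640.97 − $742.35 = $2,898.62

$2,898.62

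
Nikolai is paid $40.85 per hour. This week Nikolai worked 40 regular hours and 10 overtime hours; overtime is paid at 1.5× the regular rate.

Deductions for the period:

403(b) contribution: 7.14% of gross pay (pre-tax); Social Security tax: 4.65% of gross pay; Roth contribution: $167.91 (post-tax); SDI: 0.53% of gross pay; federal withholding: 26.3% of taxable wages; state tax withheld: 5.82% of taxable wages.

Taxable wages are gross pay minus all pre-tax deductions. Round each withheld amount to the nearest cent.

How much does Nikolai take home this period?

Regular pay: 40 × $40.85 = $1,634.00
Overtime pay: 10 × $40.85 × 1.5 = $612.75
Gross pay = $1,634.00 + $612.75 = $2,246.75
403(b) contribution: $2,246.75 × 0.0714 = $160.42
Taxable wages = $2,246.75 − $160.42 = $2,086.33
State tax withheld: $2,086.33 × 0.0582 = $121.42
Federal withholding: $2,086.33 × 0.263 = $548.70
SDI: $2,246.75 × 0.0053 = $11.91
Social Security tax: $2,246.75 × 0.0465 = $104.47
Roth contribution: $167.91
Total deductions = $160.42 + $121.42 + $548.70 + $11.91 + $104.47 + $167.91 = $1,114.83
Net pay = $2,246.75 − $1,114.83 = $1,131.92

$1,131.92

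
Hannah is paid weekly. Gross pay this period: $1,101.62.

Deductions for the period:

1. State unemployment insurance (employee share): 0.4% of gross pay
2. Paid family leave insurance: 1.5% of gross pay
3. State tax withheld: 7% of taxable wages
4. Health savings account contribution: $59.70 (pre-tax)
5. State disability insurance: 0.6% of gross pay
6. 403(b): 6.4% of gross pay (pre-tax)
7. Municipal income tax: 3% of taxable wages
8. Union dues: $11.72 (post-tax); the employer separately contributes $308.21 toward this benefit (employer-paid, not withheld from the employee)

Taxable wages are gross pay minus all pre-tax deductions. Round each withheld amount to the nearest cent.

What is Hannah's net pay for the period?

Health savings account contribution: $59.70
403(b): $1,101.62 × 0.064 = $70.50
Pre-tax total = $59.70 + $70.50 = $130.20
Taxable wages = $1,101.62 − $130.20 = $971.42
State tax withheld: $971.42 × 0.07 = $68.00
Municipal income tax: $971.42 × 0.03 = $29.14
Paid family leave insurance: $1,101.62 × 0.015 = $16.52
State disability insurance: $1,101.62 × 0.006 = $6.61
State unemployment insurance (employee share): $1,101.62 × 0.004 = $4.41
Union dues: $11.72
(Employer's $308.21 toward union dues is not withheld from the employee.)
Total deductions = $59.70 + $70.50 + $68.00 + $29.14 + $16.52 + $6.61 + $4.41 + $11.72 = $266.60
Net pay = $1,101.62 − $266.60 = $835.02

$835.02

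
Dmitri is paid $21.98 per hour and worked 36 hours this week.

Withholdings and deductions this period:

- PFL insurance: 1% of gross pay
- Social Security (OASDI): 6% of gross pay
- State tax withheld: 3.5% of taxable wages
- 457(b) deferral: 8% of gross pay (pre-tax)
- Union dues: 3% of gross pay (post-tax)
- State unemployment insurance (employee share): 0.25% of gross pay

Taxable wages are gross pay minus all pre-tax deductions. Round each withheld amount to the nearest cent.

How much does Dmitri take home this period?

$621.39

Gross pay: 36 × $21.98 = $791.28
457(b) deferral: $791.28 × 0.08 = $63.30
Taxable wages = $791.28 − $63.30 = $727.98
State tax withheld: $727.98 × 0.035 = $25.48
Social Security (OASDI): $791.28 × 0.06 = $47.48
PFL insurance: $791.28 × 0.01 = $7.91
State unemployment insurance (employee share): $791.28 × 0.0025 = $1.98
Union dues: $791.28 × 0.03 = $23.74
Total deductions = $63.30 + $25.48 + $47.48 + $7.91 + $1.98 + $23.74 = $169.89
Net pay = $791.28 − $169.89 = $621.39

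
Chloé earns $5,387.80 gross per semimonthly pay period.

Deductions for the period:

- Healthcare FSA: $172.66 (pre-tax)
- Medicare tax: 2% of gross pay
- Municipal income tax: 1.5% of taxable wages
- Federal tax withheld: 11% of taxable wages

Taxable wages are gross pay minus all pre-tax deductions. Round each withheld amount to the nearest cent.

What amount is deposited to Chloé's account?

Healthcare FSA: $172.66
Taxable wages = $5,387.80 − $172.66 = $5,215.14
Federal tax withheld: $5,215.14 × 0.11 = $573.67
Municipal income tax: $5,215.14 × 0.015 = $78.23
Medicare tax: $5,387.80 × 0.02 = $107.76
Total deductions = $172.66 + $573.67 + $78.23 + $107.76 = $932.32
Net pay = $5,387.80 − $932.32 = $4,455.48

$4,455.48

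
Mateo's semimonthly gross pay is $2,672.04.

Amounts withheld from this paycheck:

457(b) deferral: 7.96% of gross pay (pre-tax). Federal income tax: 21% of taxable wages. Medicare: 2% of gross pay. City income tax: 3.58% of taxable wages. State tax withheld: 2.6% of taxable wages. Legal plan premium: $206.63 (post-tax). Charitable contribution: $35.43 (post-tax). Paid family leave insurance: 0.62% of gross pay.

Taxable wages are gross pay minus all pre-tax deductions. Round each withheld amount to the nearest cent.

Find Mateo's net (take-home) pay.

457(b) deferral: $2,672.04 × 0.0796 = $212.69
Taxable wages = $2,672.04 − $212.69 = $2,459.35
State tax withheld: $2,459.35 × 0.026 = $63.94
Federal income tax: $2,459.35 × 0.21 = $516.46
City income tax: $2,459.35 × 0.0358 = $88.04
Medicare: $2,672.04 × 0.02 = $53.44
Paid family leave insurance: $2,672.04 × 0.0062 = $16.57
Charitable contribution: $35.43
Legal plan premium: $206.63
Total deductions = $212.69 + $63.94 + $516.46 + $88.04 + $53.44 + $16.57 + $35.43 + $206.63 = $1,193.20
Net pay = $2,672.04 − $1,193.20 = $1,478.84

$1,478.84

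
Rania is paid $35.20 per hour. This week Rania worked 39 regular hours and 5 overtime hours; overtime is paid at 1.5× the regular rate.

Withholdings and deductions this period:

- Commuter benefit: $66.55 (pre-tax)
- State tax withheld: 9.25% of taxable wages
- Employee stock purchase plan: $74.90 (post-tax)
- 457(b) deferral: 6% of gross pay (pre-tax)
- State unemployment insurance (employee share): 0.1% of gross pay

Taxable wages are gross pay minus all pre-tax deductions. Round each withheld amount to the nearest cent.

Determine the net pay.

$1,259.34

Regular pay: 39 × $35.20 = $1,372.80
Overtime pay: 5 × $35.20 × 1.5 = $264.00
Gross pay = $1,372.80 + $264.00 = $1,636.80
Commuter benefit: $66.55
457(b) deferral: $1,636.80 × 0.06 = $98.21
Pre-tax total = $66.55 + $98.21 = $164.76
Taxable wages = $1,636.80 − $164.76 = $1,472.04
State tax withheld: $1,472.04 × 0.0925 = $136.16
State unemployment insurance (employee share): $1,636.80 × 0.001 = $1.64
Employee stock purchase plan: $74.90
Total deductions = $66.55 + $98.21 + $136.16 + $1.64 + $74.90 = $377.46
Net pay = $1,636.80 − $377.46 = $1,259.34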